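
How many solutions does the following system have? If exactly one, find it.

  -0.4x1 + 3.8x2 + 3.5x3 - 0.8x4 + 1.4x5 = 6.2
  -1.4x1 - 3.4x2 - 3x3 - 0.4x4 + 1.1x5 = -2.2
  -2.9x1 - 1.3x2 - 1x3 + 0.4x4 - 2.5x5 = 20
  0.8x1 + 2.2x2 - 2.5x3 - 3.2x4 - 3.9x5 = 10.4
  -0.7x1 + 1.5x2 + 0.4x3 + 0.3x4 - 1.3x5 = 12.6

x1 = -6, x2 = 4, x3 = -2, x4 = 2, x5 = -2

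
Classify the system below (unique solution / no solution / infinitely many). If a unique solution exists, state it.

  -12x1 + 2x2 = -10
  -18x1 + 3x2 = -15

infinitely many solutions

Row-reduce:
R1 ← R1 / (-12).
R2 ← R2 + 18·R1.
Rank is 1 with 2 unknowns, leaving x2 free.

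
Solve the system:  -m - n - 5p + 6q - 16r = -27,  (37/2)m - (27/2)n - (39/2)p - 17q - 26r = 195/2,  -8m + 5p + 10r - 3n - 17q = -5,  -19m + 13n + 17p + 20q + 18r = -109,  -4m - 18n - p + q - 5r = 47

Row-reduce:
R1 ← R1 / (-1).
R2 ← R2 − 37/2·R1.
R3 ← R3 + 8·R1.
R4 ← R4 + 19·R1.
R5 ← R5 + 4·R1.
R2 ← R2 / (-32).
R1 ← R1 − 1·R2.
R3 ← R3 − 5·R2.
R4 ← R4 − 32·R2.
R5 ← R5 + 14·R2.
R3 ← R3 / (55/2).
R1 ← R1 − 3/2·R3.
R2 ← R2 − 7/2·R3.
R5 ← R5 − 68·R3.
Swap R4 and R5.
R4 ← R4 / (5305/88).
R1 ← R1 + 7/22·R4.
R2 ← R2 − 305/88·R4.
R3 ← R3 + 161/88·R4.
Row 5 reduces to 0 = 2, a contradiction. The system is inconsistent.

no solution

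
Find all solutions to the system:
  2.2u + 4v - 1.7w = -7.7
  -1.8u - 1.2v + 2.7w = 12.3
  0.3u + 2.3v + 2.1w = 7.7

Row-reduce the augmented matrix:
R1 ← R1 / (11/5).
R2 ← R2 + 9/5·R1.
R3 ← R3 − 3/10·R1.
R2 ← R2 / (114/55).
R1 ← R1 − 20/11·R2.
R3 ← R3 − 193/110·R2.
R3 ← R3 / (93/76).
R1 ← R1 + 73/38·R3.
R2 ← R2 − 12/19·R3.
Reading off the reduced rows gives u = -3, v = 1, w = 3.

u = -3, v = 1, w = 3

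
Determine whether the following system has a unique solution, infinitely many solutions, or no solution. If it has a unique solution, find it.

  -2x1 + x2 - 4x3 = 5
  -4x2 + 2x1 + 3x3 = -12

infinitely many solutions

Row-reduce:
R1 ← R1 / (-2).
R2 ← R2 − 2·R1.
R2 ← R2 / (-3).
R1 ← R1 + 1/2·R2.
Rank is 2 with 3 unknowns, leaving x3 free.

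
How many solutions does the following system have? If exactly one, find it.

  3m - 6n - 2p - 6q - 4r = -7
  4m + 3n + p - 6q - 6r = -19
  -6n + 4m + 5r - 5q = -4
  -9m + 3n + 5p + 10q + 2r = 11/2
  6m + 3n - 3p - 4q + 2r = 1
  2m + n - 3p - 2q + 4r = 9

no solution

Row-reduce:
R1 ← R1 / (3).
R2 ← R2 − 4·R1.
R3 ← R3 − 4·R1.
R4 ← R4 + 9·R1.
R5 ← R5 − 6·R1.
R6 ← R6 − 2·R1.
R2 ← R2 / (11).
R1 ← R1 + 2·R2.
R3 ← R3 − 2·R2.
R4 ← R4 + 15·R2.
R5 ← R5 − 15·R2.
R6 ← R6 − 5·R2.
R3 ← R3 / (2).
R2 ← R2 − 1/3·R3.
R4 ← R4 − 4·R3.
R5 ← R5 + 4·R3.
R6 ← R6 + 10/3·R3.
R4 ← R4 / (-116/11).
R1 ← R1 + 18/11·R4.
R2 ← R2 + 17/66·R4.
R3 ← R3 − 29/22·R4.
R5 ← R5 − 116/11·R4.
R6 ← R6 − 181/33·R4.
Swap R5 and R6.
R5 ← R5 / (455/58).
R1 ← R1 − 101/29·R5.
R2 ← R2 + 119/116·R5.
R3 ← R3 − 5/4·R5.
R4 ← R4 − 175/58·R5.
Row 6 reduces to 0 = -1/2, a contradiction. The system is inconsistent.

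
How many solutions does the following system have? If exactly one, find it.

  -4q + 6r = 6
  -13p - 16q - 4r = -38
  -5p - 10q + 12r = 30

Row-reduce the augmented matrix:
Swap R1 and R2.
R1 ← R1 / (-13).
R3 ← R3 + 5·R1.
R2 ← R2 / (-4).
R1 ← R1 − 16/13·R2.
R3 ← R3 + 50/13·R2.
R3 ← R3 / (101/13).
R1 ← R1 − 28/13·R3.
R2 ← R2 + 3/2·R3.
Reading off the reduced rows gives p = -6, q = 6, r = 5.

p = -6, q = 6, r = 5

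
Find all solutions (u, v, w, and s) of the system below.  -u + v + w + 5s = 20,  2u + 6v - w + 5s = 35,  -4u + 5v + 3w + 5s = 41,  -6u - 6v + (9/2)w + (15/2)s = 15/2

Row-reduce:
R1 ← R1 / (-1).
R2 ← R2 − 2·R1.
R3 ← R3 + 4·R1.
R4 ← R4 + 6·R1.
R2 ← R2 / (8).
R1 ← R1 + 1·R2.
R3 ← R3 − 1·R2.
R4 ← R4 + 12·R2.
R3 ← R3 / (-9/8).
R1 ← R1 + 7/8·R3.
R2 ← R2 − 1/8·R3.
Rank is 3 with 4 unknowns, leaving s free.

infinitely many solutions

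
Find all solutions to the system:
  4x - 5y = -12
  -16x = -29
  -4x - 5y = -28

Row-reduce:
R1 ← R1 / (4).
R2 ← R2 + 16·R1.
R3 ← R3 + 4·R1.
R2 ← R2 / (-20).
R1 ← R1 + 5/4·R2.
R3 ← R3 + 10·R2.
Row 3 reduces to 0 = -3/2, a contradiction. The system is inconsistent.

no solution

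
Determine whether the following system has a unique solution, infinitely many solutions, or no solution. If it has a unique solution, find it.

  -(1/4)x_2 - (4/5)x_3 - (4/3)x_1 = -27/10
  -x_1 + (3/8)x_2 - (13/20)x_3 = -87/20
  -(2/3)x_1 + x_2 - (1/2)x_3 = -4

Row-reduce:
R1 ← R1 / (-4/3).
R2 ← R2 + 1·R1.
R3 ← R3 + 2/3·R1.
R2 ← R2 / (9/16).
R1 ← R1 − 3/16·R2.
R3 ← R3 − 9/8·R2.
Row 3 reduces to 0 = 2, a contradiction. The system is inconsistent.

no solution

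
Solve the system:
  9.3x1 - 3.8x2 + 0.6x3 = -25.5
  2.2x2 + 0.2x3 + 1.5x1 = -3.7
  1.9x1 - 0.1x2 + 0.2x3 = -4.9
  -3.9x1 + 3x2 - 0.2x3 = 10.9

Row-reduce the augmented matrix:
R1 ← R1 / (93/10).
R2 ← R2 − 3/2·R1.
R3 ← R3 − 19/10·R1.
R4 ← R4 + 39/10·R1.
R2 ← R2 / (436/155).
R1 ← R1 + 38/93·R2.
R3 ← R3 − 629/930·R2.
R4 ← R4 − 218/155·R2.
R3 ← R3 / (86/1635).
R1 ← R1 − 26/327·R3.
R2 ← R2 − 4/109·R3.
R4 reduces to 0 = 0, so the extra equation is consistent.
Reading off the reduced rows gives x1 = -3, x2 = 0, x3 = 4.

x1 = -3, x2 = 0, x3 = 4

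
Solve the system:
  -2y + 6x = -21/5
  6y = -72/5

x = -3/2, y = -12/5

Row-reduce the augmented matrix:
R1 ← R1 / (6).
R2 ← R2 / (6).
R1 ← R1 + 1/3·R2.
Reading off the reduced rows gives x = -3/2, y = -12/5.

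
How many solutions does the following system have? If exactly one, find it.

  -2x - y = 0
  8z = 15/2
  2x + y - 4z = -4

Row-reduce:
R1 ← R1 / (-2).
R3 ← R3 − 2·R1.
R2 ← R2 / (8).
R3 ← R3 + 4·R2.
Row 3 reduces to 0 = -1/4, a contradiction. The system is inconsistent.

no solution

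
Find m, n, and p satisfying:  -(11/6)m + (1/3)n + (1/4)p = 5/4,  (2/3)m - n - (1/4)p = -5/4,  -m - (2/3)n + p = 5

Row-reduce the augmented matrix:
R1 ← R1 / (-11/6).
R2 ← R2 − 2/3·R1.
R3 ← R3 + 1·R1.
R2 ← R2 / (-29/33).
R1 ← R1 + 2/11·R2.
R3 ← R3 + 28/33·R2.
R3 ← R3 / (59/58).
R1 ← R1 + 3/29·R3.
R2 ← R2 − 21/116·R3.
Reading off the reduced rows gives m = 0, n = 0, p = 5.

m = 0, n = 0, p = 5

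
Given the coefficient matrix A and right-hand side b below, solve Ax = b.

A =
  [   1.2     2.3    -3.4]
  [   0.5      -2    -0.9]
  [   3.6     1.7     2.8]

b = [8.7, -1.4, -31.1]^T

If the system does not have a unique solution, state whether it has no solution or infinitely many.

x_1 = -6, x_2 = 1, x_3 = -4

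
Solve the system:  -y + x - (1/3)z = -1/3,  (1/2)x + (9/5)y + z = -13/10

infinitely many solutions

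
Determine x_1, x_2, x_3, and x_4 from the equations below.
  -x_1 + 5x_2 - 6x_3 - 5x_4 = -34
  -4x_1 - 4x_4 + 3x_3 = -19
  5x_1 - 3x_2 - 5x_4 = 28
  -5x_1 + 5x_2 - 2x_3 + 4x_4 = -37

x_1 = 6, x_2 = -1, x_3 = 3, x_4 = 1

Row-reduce the augmented matrix:
R1 ← R1 / (-1).
R2 ← R2 + 4·R1.
R3 ← R3 − 5·R1.
R4 ← R4 + 5·R1.
R2 ← R2 / (-20).
R1 ← R1 + 5·R2.
R3 ← R3 − 22·R2.
R4 ← R4 + 20·R2.
R3 ← R3 / (-3/10).
R1 ← R1 + 3/4·R3.
R2 ← R2 + 27/20·R3.
R4 ← R4 − 1·R3.
R4 ← R4 / (-85/3).
R1 ← R1 − 32·R4.
R2 ← R2 − 55·R4.
R3 ← R3 − 124/3·R4.
Reading off the reduced rows gives x_1 = 6, x_2 = -1, x_3 = 3, x_4 = 1.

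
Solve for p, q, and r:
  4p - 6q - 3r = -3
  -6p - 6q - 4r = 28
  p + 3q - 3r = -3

p = -3, q = -1, r = -1

Row-reduce the augmented matrix:
R1 ← R1 / (4).
R2 ← R2 + 6·R1.
R3 ← R3 − 1·R1.
R2 ← R2 / (-15).
R1 ← R1 + 3/2·R2.
R3 ← R3 − 9/2·R2.
R3 ← R3 / (-24/5).
R1 ← R1 − 1/10·R3.
R2 ← R2 − 17/30·R3.
Reading off the reduced rows gives p = -3, q = -1, r = -1.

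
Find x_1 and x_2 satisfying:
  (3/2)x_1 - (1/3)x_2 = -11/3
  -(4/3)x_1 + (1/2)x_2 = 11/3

Row-reduce the augmented matrix:
R1 ← R1 / (3/2).
R2 ← R2 + 4/3·R1.
R2 ← R2 / (11/54).
R1 ← R1 + 2/9·R2.
Reading off the reduced rows gives x_1 = -2, x_2 = 2.

x_1 = -2, x_2 = 2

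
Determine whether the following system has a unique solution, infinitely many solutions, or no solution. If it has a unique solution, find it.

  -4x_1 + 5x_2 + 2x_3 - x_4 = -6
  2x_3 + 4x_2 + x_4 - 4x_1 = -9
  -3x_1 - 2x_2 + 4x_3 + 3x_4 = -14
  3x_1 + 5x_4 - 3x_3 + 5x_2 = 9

x_1 = 3, x_2 = 1, x_3 = 0, x_4 = -1

Row-reduce the augmented matrix:
R1 ← R1 / (-4).
R2 ← R2 + 4·R1.
R3 ← R3 + 3·R1.
R4 ← R4 − 3·R1.
R2 ← R2 / (-1).
R1 ← R1 + 5/4·R2.
R3 ← R3 + 23/4·R2.
R4 ← R4 − 35/4·R2.
R3 ← R3 / (5/2).
R1 ← R1 + 1/2·R3.
R4 ← R4 + 3/2·R3.
R4 ← R4 / (171/10).
R1 ← R1 + 19/5·R4.
R2 ← R2 + 2·R4.
R3 ← R3 + 31/10·R4.
Reading off the reduced rows gives x_1 = 3, x_2 = 1, x_3 = 0, x_4 = -1.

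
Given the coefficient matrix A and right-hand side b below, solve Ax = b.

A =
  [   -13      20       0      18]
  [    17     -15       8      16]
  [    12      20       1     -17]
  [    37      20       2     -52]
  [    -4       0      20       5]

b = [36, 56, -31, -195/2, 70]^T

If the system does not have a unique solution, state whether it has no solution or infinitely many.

Row-reduce:
R1 ← R1 / (-13).
R2 ← R2 − 17·R1.
R3 ← R3 − 12·R1.
R4 ← R4 − 37·R1.
R5 ← R5 + 4·R1.
R2 ← R2 / (145/13).
R1 ← R1 + 20/13·R2.
R3 ← R3 − 500/13·R2.
R4 ← R4 − 1000/13·R2.
R5 ← R5 + 80/13·R2.
R3 ← R3 / (-771/29).
R1 ← R1 − 32/29·R3.
R2 ← R2 − 104/145·R3.
R4 ← R4 + 1542/29·R3.
R5 ← R5 − 708/29·R3.
Swap R4 and R5.
R4 ← R4 / (-26799/257).
R1 ← R1 + 1238/771·R4.
R2 ← R2 + 554/3855·R4.
R3 ← R3 − 3965/771·R4.
Row 5 reduces to 0 = 1/2, a contradiction. The system is inconsistent.

no solution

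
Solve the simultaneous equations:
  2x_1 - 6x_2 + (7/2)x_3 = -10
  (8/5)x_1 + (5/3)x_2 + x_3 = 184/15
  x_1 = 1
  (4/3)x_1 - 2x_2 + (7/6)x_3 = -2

Row-reduce:
R1 ← R1 / (2).
R2 ← R2 − 8/5·R1.
R3 ← R3 − 1·R1.
R4 ← R4 − 4/3·R1.
R2 ← R2 / (97/15).
R1 ← R1 + 3·R2.
R3 ← R3 − 3·R2.
R4 ← R4 − 2·R2.
R3 ← R3 / (-355/388).
R1 ← R1 − 355/388·R3.
R2 ← R2 + 27/97·R3.
R4 ← R4 + 355/582·R3.
Row 4 reduces to 0 = 2/3, a contradiction. The system is inconsistent.

no solution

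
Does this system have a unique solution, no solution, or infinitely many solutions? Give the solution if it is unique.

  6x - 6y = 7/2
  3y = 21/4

Row-reduce the augmented matrix:
R1 ← R1 / (6).
R2 ← R2 / (3).
R1 ← R1 + 1·R2.
Reading off the reduced rows gives x = 7/3, y = 7/4.

x = 7/3, y = 7/4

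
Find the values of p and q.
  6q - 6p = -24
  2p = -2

Row-reduce the augmented matrix:
R1 ← R1 / (-6).
R2 ← R2 − 2·R1.
R2 ← R2 / (2).
R1 ← R1 + 1·R2.
Reading off the reduced rows gives p = -1, q = -5.

p = -1, q = -5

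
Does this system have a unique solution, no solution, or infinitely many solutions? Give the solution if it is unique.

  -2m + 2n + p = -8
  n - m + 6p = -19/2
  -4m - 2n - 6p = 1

m = 2, n = -3/2, p = -1

Row-reduce the augmented matrix:
R1 ← R1 / (-2).
R2 ← R2 + 1·R1.
R3 ← R3 + 4·R1.
Swap R2 and R3.
R2 ← R2 / (-6).
R1 ← R1 + 1·R2.
R3 ← R3 / (11/2).
R1 ← R1 − 5/6·R3.
R2 ← R2 − 4/3·R3.
Reading off the reduced rows gives m = 2, n = -3/2, p = -1.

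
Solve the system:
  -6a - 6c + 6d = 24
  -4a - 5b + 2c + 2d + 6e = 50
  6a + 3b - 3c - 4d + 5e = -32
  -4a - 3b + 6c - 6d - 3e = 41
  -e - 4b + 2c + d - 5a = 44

Row-reduce the augmented matrix:
R1 ← R1 / (-6).
R2 ← R2 + 4·R1.
R3 ← R3 − 6·R1.
R4 ← R4 + 4·R1.
R5 ← R5 + 5·R1.
R2 ← R2 / (-5).
R3 ← R3 − 3·R2.
R4 ← R4 + 3·R2.
R5 ← R5 + 4·R2.
R3 ← R3 / (-27/5).
R1 ← R1 − 1·R3.
R2 ← R2 + 6/5·R3.
R4 ← R4 − 32/5·R3.
R5 ← R5 − 11/5·R3.
R4 ← R4 / (-212/27).
R1 ← R1 + 23/27·R4.
R2 ← R2 − 2/9·R4.
R3 ← R3 + 4/27·R4.
R5 ← R5 + 56/27·R4.
R5 ← R5 / (-172/53).
R1 ← R1 − 255/212·R5.
R2 ← R2 + 319/106·R5.
R3 ← R3 + 88/53·R5.
R4 ← R4 + 97/212·R5.
Reading off the reduced rows gives a = -5, b = -6, c = -1, d = -2, e = 1.

a = -5, b = -6, c = -1, d = -2, e = 1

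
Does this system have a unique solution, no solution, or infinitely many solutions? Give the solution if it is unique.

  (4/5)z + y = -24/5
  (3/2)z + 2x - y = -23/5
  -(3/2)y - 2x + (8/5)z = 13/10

x = -5/4, y = -12/5, z = -3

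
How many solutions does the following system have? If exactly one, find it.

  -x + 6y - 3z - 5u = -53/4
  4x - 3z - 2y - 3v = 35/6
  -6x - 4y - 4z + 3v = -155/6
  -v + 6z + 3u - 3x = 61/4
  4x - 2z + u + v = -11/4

x = 3/2, y = -2/3, z = 3, u = -1/4, v = -5/2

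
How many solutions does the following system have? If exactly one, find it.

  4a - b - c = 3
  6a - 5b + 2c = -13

Row-reduce:
R1 ← R1 / (4).
R2 ← R2 − 6·R1.
R2 ← R2 / (-7/2).
R1 ← R1 + 1/4·R2.
Rank is 2 with 3 unknowns, leaving c free.

infinitely many solutions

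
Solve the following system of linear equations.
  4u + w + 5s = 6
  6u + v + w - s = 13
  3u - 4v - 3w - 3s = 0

infinitely many solutions

Row-reduce:
R1 ← R1 / (4).
R2 ← R2 − 6·R1.
R3 ← R3 − 3·R1.
R3 ← R3 + 4·R2.
R3 ← R3 / (-23/4).
R1 ← R1 − 1/4·R3.
R2 ← R2 + 1/2·R3.
Rank is 3 with 4 unknowns, leaving s free.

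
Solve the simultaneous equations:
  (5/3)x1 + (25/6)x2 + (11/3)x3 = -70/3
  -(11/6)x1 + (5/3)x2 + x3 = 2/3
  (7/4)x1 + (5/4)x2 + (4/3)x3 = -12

Row-reduce:
R1 ← R1 / (5/3).
R2 ← R2 + 11/6·R1.
R3 ← R3 − 7/4·R1.
R2 ← R2 / (25/4).
R1 ← R1 − 5/2·R2.
R3 ← R3 + 25/8·R2.
Rank is 2 with 3 unknowns, leaving x3 free.

infinitely many solutions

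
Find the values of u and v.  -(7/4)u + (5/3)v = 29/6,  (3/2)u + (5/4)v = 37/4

Row-reduce the augmented matrix:
R1 ← R1 / (-7/4).
R2 ← R2 − 3/2·R1.
R2 ← R2 / (75/28).
R1 ← R1 + 20/21·R2.
Reading off the reduced rows gives u = 2, v = 5.

u = 2, v = 5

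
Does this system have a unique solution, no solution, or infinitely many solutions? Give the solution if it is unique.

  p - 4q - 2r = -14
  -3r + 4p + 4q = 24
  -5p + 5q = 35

p = -2, q = 5, r = -4

Row-reduce the augmented matrix:
R2 ← R2 − 4·R1.
R3 ← R3 + 5·R1.
R2 ← R2 / (20).
R1 ← R1 + 4·R2.
R3 ← R3 + 15·R2.
R3 ← R3 / (-25/4).
R1 ← R1 + 1·R3.
R2 ← R2 − 1/4·R3.
Reading off the reduced rows gives p = -2, q = 5, r = -4.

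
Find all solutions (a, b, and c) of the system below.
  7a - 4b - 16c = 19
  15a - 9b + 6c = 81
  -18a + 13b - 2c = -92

a = 5, b = 0, c = 1

Row-reduce the augmented matrix:
R1 ← R1 / (7).
R2 ← R2 − 15·R1.
R3 ← R3 + 18·R1.
R2 ← R2 / (-3/7).
R1 ← R1 + 4/7·R2.
R3 ← R3 − 19/7·R2.
R3 ← R3 / (212).
R1 ← R1 + 56·R3.
R2 ← R2 + 94·R3.
Reading off the reduced rows gives a = 5, b = 0, c = 1.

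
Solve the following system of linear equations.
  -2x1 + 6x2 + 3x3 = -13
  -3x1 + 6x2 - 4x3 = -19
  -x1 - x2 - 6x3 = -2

x1 = -1, x2 = -3, x3 = 1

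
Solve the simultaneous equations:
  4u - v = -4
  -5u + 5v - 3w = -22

infinitely many solutions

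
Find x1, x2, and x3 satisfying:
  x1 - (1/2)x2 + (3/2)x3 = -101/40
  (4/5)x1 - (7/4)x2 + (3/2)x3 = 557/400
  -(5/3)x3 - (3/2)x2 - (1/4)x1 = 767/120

x1 = -12/5, x2 = -11/4, x3 = -1

Row-reduce the augmented matrix:
R2 ← R2 − 4/5·R1.
R3 ← R3 + 1/4·R1.
R2 ← R2 / (-27/20).
R1 ← R1 + 1/2·R2.
R3 ← R3 + 13/8·R2.
R3 ← R3 / (-119/72).
R1 ← R1 − 25/18·R3.
R2 ← R2 + 2/9·R3.
Reading off the reduced rows gives x1 = -12/5, x2 = -11/4, x3 = -1.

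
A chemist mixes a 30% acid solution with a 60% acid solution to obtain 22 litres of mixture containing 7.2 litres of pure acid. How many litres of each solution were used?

Let a = litres of solution A, b = litres of solution B.
  a + b = 22
  (3/10)a + (3/5)b = 36/5
From equation 1: a = 22 − b.
Substitute into equation 2 and solve: b = 2.
Then a = 20.

litres of solution A: 20, litres of solution B: 2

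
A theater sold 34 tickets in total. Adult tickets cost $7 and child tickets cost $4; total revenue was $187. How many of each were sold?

adult tickets: 17, child tickets: 17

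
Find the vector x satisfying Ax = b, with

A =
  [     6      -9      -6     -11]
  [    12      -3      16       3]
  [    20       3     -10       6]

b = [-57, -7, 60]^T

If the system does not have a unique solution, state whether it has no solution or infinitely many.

infinitely many solutions

Row-reduce:
R1 ← R1 / (6).
R2 ← R2 − 12·R1.
R3 ← R3 − 20·R1.
R2 ← R2 / (15).
R1 ← R1 + 3/2·R2.
R3 ← R3 − 33·R2.
R3 ← R3 / (-258/5).
R1 ← R1 − 9/5·R3.
R2 ← R2 − 28/15·R3.
Rank is 3 with 4 unknowns, leaving x_4 free.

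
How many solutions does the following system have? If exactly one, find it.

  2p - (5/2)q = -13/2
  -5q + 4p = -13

infinitely many solutions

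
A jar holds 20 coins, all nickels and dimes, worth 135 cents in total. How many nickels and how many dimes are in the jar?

nickels: 13, dimes: 7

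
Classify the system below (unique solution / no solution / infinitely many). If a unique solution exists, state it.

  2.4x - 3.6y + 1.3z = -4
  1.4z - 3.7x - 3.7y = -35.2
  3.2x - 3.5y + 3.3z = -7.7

x = 5, y = 3, z = -4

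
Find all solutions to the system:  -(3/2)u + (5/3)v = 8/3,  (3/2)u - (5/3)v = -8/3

infinitely many solutions

Row-reduce:
R1 ← R1 / (-3/2).
R2 ← R2 − 3/2·R1.
Rank is 1 with 2 unknowns, leaving v free.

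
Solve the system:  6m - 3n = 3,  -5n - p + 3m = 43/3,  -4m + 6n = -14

m = -1, n = -3, p = -7/3

Row-reduce the augmented matrix:
R1 ← R1 / (6).
R2 ← R2 − 3·R1.
R3 ← R3 + 4·R1.
R2 ← R2 / (-7/2).
R1 ← R1 + 1/2·R2.
R3 ← R3 − 4·R2.
R3 ← R3 / (-8/7).
R1 ← R1 − 1/7·R3.
R2 ← R2 − 2/7·R3.
Reading off the reduced rows gives m = -1, n = -3, p = -7/3.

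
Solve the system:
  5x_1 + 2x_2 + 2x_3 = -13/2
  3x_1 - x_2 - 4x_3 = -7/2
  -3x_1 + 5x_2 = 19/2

Row-reduce the augmented matrix:
R1 ← R1 / (5).
R2 ← R2 − 3·R1.
R3 ← R3 + 3·R1.
R2 ← R2 / (-11/5).
R1 ← R1 − 2/5·R2.
R3 ← R3 − 31/5·R2.
R3 ← R3 / (-148/11).
R1 ← R1 + 6/11·R3.
R2 ← R2 − 26/11·R3.
Reading off the reduced rows gives x_1 = -3/2, x_2 = 1, x_3 = -1/2.

x_1 = -3/2, x_2 = 1, x_3 = -1/2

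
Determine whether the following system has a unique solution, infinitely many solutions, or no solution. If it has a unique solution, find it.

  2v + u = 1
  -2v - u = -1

Row-reduce:
R2 ← R2 + 1·R1.
Rank is 1 with 2 unknowns, leaving v free.

infinitely many solutions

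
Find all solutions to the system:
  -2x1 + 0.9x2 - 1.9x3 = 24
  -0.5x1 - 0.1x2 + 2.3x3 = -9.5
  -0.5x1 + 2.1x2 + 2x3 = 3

Row-reduce the augmented matrix:
R1 ← R1 / (-2).
R2 ← R2 + 1/2·R1.
R3 ← R3 + 1/2·R1.
R2 ← R2 / (-13/40).
R1 ← R1 + 9/20·R2.
R3 ← R3 − 15/8·R2.
R3 ← R3 / (2403/130).
R1 ← R1 + 188/65·R3.
R2 ← R2 + 111/13·R3.
Reading off the reduced rows gives x1 = -5, x2 = 5, x3 = -5.

x1 = -5, x2 = 5, x3 = -5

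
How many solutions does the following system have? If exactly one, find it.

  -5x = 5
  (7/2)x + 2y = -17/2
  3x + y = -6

no solution

Row-reduce:
R1 ← R1 / (-5).
R2 ← R2 − 7/2·R1.
R3 ← R3 − 3·R1.
R2 ← R2 / (2).
R3 ← R3 − 1·R2.
Row 3 reduces to 0 = -1/2, a contradiction. The system is inconsistent.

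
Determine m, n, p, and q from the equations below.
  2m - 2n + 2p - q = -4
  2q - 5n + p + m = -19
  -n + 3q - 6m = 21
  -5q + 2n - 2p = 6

Row-reduce the augmented matrix:
R1 ← R1 / (2).
R2 ← R2 − 1·R1.
R3 ← R3 + 6·R1.
R2 ← R2 / (-4).
R1 ← R1 + 1·R2.
R3 ← R3 + 7·R2.
R4 ← R4 − 2·R2.
R3 ← R3 / (6).
R1 ← R1 − 1·R3.
R4 ← R4 + 2·R3.
R4 ← R4 / (-125/24).
R1 ← R1 + 19/48·R4.
R2 ← R2 + 5/8·R4.
R3 ← R3 + 35/48·R4.
Reading off the reduced rows gives m = -5, n = 3, p = 5, q = -2.

m = -5, n = 3, p = 5, q = -2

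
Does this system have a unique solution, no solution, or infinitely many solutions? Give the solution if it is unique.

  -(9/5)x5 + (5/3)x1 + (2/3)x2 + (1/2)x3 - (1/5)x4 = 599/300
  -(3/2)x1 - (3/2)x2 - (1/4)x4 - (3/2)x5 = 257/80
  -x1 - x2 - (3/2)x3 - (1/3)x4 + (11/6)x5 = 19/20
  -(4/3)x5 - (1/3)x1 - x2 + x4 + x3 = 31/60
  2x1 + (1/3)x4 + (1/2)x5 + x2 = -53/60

x1 = 1/2, x2 = -1, x3 = -11/5, x4 = -1/4, x5 = -8/5

Row-reduce the augmented matrix:
R1 ← R1 / (5/3).
R2 ← R2 + 3/2·R1.
R3 ← R3 + 1·R1.
R4 ← R4 + 1/3·R1.
R5 ← R5 − 2·R1.
R2 ← R2 / (-9/10).
R1 ← R1 − 2/5·R2.
R3 ← R3 + 3/5·R2.
R4 ← R4 + 13/15·R2.
R5 ← R5 − 1/5·R2.
R3 ← R3 / (-3/2).
R1 ← R1 − 1/2·R3.
R2 ← R2 + 1/2·R3.
R4 ← R4 − 2/3·R3.
R5 ← R5 + 1/2·R3.
R4 ← R4 / (13/10).
R1 ← R1 + 11/30·R4.
R2 ← R2 − 8/15·R4.
R3 ← R3 − 1/9·R4.
R5 ← R5 − 8/15·R4.
R5 ← R5 / (-34/1053).
R1 ← R1 + 1679/2106·R5.
R2 ← R2 − 3091/2106·R5.
R3 ← R3 + 6661/3159·R5.
R4 ← R4 − 694/351·R5.
Reading off the reduced rows gives x1 = 1/2, x2 = -1, x3 = -11/5, x4 = -1/4, x5 = -8/5.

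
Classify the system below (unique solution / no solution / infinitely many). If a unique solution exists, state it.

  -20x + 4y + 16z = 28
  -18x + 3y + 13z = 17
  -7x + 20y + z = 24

x = 3, y = 2, z = 5

Row-reduce the augmented matrix:
R1 ← R1 / (-20).
R2 ← R2 + 18·R1.
R3 ← R3 + 7·R1.
R2 ← R2 / (-3/5).
R1 ← R1 + 1/5·R2.
R3 ← R3 − 93/5·R2.
R3 ← R3 / (-48).
R1 ← R1 + 1/3·R3.
R2 ← R2 − 7/3·R3.
Reading off the reduced rows gives x = 3, y = 2, z = 5.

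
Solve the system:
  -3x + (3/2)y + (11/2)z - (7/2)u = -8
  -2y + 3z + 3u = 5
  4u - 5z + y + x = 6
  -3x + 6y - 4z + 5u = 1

no solution

Row-reduce:
R1 ← R1 / (-3).
R3 ← R3 − 1·R1.
R4 ← R4 + 3·R1.
R2 ← R2 / (-2).
R1 ← R1 + 1/2·R2.
R3 ← R3 − 3/2·R2.
R4 ← R4 − 9/2·R2.
R3 ← R3 / (-11/12).
R1 ← R1 + 31/12·R3.
R2 ← R2 + 3/2·R3.
R4 ← R4 + 11/4·R3.
Row 4 reduces to 0 = -1, a contradiction. The system is inconsistent.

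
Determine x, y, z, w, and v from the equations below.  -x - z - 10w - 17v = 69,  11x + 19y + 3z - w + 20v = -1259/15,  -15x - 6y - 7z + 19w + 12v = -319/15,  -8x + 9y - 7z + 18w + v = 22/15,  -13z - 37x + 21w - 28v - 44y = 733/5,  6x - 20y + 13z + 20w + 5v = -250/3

Row-reduce the augmented matrix:
R1 ← R1 / (-1).
R2 ← R2 − 11·R1.
R3 ← R3 + 15·R1.
R4 ← R4 + 8·R1.
R5 ← R5 + 37·R1.
R6 ← R6 − 6·R1.
R2 ← R2 / (19).
R3 ← R3 + 6·R2.
R4 ← R4 − 9·R2.
R5 ← R5 + 44·R2.
R6 ← R6 + 20·R2.
R3 ← R3 / (104/19).
R1 ← R1 − 1·R3.
R2 ← R2 + 8/19·R3.
R4 ← R4 − 91/19·R3.
R5 ← R5 − 104/19·R3.
R6 ← R6 + 27/19·R3.
R4 ← R4 / (267/8).
R1 ← R1 + 1505/104·R4.
R2 ← R2 − 58/13·R4.
R3 ← R3 − 2545/104·R4.
R6 ← R6 + 12695/104·R4.
Swap R5 and R6.
R5 ← R5 / (-390380/3471).
R1 ← R1 + 33782/3471·R5.
R2 ← R2 − 13418/3471·R5.
R3 ← R3 − 63019/3471·R5.
R4 ← R4 − 229/267·R5.
R6 reduces to 0 = 0, so the extra equation is consistent.
Reading off the reduced rows gives x = -5/3, y = 0, z = -7/3, w = -7/5, v = -3.

x = -5/3, y = 0, z = -7/3, w = -7/5, v = -3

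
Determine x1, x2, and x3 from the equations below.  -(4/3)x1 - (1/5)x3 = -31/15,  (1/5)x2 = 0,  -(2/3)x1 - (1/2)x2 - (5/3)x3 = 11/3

Row-reduce the augmented matrix:
R1 ← R1 / (-4/3).
R3 ← R3 + 2/3·R1.
R2 ← R2 / (1/5).
R3 ← R3 + 1/2·R2.
R3 ← R3 / (-47/30).
R1 ← R1 − 3/20·R3.
Reading off the reduced rows gives x1 = 2, x2 = 0, x3 = -3.

x1 = 2, x2 = 0, x3 = -3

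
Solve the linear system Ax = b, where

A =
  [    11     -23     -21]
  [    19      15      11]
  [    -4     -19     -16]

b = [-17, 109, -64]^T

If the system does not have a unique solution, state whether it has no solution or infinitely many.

no solution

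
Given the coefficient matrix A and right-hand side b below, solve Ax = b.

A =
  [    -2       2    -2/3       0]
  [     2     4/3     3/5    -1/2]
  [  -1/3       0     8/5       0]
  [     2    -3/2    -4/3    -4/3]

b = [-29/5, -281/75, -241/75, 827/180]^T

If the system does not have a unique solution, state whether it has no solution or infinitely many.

Row-reduce the augmented matrix:
R1 ← R1 / (-2).
R2 ← R2 − 2·R1.
R3 ← R3 + 1/3·R1.
R4 ← R4 − 2·R1.
R2 ← R2 / (10/3).
R1 ← R1 + 1·R2.
R3 ← R3 + 1/3·R2.
R4 ← R4 − 1/2·R2.
R3 ← R3 / (767/450).
R1 ← R1 − 47/150·R3.
R2 ← R2 + 1/50·R3.
R4 ← R4 + 199/100·R3.
R4 ← R4 / (-12119/9204).
R1 ← R1 + 108/767·R4.
R2 ← R2 + 231/1534·R4.
R3 ← R3 + 45/1534·R4.
Reading off the reduced rows gives x_1 = 1, x_2 = -5/2, x_3 = -9/5, x_4 = 8/3.

x_1 = 1, x_2 = -5/2, x_3 = -9/5, x_4 = 8/3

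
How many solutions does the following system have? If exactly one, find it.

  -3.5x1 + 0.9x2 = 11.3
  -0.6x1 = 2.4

x1 = -4, x2 = -3

Row-reduce the augmented matrix:
R1 ← R1 / (-7/2).
R2 ← R2 + 3/5·R1.
R2 ← R2 / (-27/175).
R1 ← R1 + 9/35·R2.
Reading off the reduced rows gives x1 = -4, x2 = -3.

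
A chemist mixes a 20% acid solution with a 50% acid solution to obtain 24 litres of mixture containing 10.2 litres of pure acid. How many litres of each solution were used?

Let a = litres of solution A, b = litres of solution B.
  a + b = 24
  (1/5)a + (1/2)b = 51/5
Row-reduce the augmented matrix:
R2 ← R2 − 1/5·R1.
R2 ← R2 / (3/10).
R1 ← R1 − 1·R2.
Reading off the reduced rows gives a = 6, b = 18.

litres of solution A: 6, litres of solution B: 18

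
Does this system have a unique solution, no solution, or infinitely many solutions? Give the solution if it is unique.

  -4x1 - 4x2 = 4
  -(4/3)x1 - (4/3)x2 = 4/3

infinitely many solutions

Row-reduce:
R1 ← R1 / (-4).
R2 ← R2 + 4/3·R1.
Rank is 1 with 2 unknowns, leaving x2 free.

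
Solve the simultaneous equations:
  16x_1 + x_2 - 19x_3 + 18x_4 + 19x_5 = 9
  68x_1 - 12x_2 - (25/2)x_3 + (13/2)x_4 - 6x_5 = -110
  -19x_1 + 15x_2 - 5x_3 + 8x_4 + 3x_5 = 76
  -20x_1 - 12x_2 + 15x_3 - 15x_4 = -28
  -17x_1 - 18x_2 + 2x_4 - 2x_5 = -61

infinitely many solutions

Row-reduce:
R1 ← R1 / (16).
R2 ← R2 − 68·R1.
R3 ← R3 + 19·R1.
R4 ← R4 + 20·R1.
R5 ← R5 + 17·R1.
R2 ← R2 / (-65/4).
R1 ← R1 − 1/16·R2.
R3 ← R3 − 259/16·R2.
R4 ← R4 + 43/4·R2.
R5 ← R5 + 271/16·R2.
R3 ← R3 / (1617/40).
R1 ← R1 + 37/40·R3.
R2 ← R2 + 21/5·R3.
R4 ← R4 + 539/10·R3.
R5 ← R5 + 3653/40·R3.
Swap R4 and R5.
R4 ← R4 / (20446/7007).
R1 ← R1 + 474/7007·R4.
R2 ← R2 − 115/1001·R4.
R3 ← R3 + 6995/7007·R4.
Rank is 4 with 5 unknowns, leaving x_5 free.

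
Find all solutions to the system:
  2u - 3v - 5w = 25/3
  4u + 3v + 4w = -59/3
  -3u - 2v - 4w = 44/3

Row-reduce the augmented matrix:
R1 ← R1 / (2).
R2 ← R2 − 4·R1.
R3 ← R3 + 3·R1.
R2 ← R2 / (9).
R1 ← R1 + 3/2·R2.
R3 ← R3 + 13/2·R2.
R3 ← R3 / (-25/18).
R1 ← R1 + 1/6·R3.
R2 ← R2 − 14/9·R3.
Reading off the reduced rows gives u = -2, v = -3, w = -2/3.

u = -2, v = -3, w = -2/3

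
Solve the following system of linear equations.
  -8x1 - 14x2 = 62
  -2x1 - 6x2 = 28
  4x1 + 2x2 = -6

x1 = 1, x2 = -5

Row-reduce the augmented matrix:
R1 ← R1 / (-8).
R2 ← R2 + 2·R1.
R3 ← R3 − 4·R1.
R2 ← R2 / (-5/2).
R1 ← R1 − 7/4·R2.
R3 ← R3 + 5·R2.
R3 reduces to 0 = 0, so the extra equation is consistent.
Reading off the reduced rows gives x1 = 1, x2 = -5.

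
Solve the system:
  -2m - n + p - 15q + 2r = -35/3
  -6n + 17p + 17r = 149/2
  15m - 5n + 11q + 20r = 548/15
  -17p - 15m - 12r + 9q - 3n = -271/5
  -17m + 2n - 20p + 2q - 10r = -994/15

Row-reduce the augmented matrix:
R1 ← R1 / (-2).
R3 ← R3 − 15·R1.
R4 ← R4 + 15·R1.
R5 ← R5 + 17·R1.
R2 ← R2 / (-6).
R1 ← R1 − 1/2·R2.
R3 ← R3 + 25/2·R2.
R4 ← R4 − 9/2·R2.
R5 ← R5 − 21/2·R2.
R3 ← R3 / (-335/12).
R1 ← R1 − 11/12·R3.
R2 ← R2 + 17/6·R3.
R4 ← R4 + 47/4·R3.
R5 ← R5 − 5/4·R3.
R4 ← R4 / (55014/335).
R1 ← R1 − 1396/335·R4.
R2 ← R2 − 3451/335·R4.
R3 ← R3 − 1218/335·R4.
R5 ← R5 − 8372/67·R4.
R5 ← R5 / (369713/27507).
R1 ← R1 − 20909/27507·R5.
R2 ← R2 + 104975/55014·R5.
R3 ← R3 − 2994/9169·R5.
R4 ← R4 + 4715/55014·R5.
Reading off the reduced rows gives m = -1/3, n = 1/3, p = 3, q = 6/5, r = 3/2.

m = -1/3, n = 1/3, p = 3, q = 6/5, r = 3/2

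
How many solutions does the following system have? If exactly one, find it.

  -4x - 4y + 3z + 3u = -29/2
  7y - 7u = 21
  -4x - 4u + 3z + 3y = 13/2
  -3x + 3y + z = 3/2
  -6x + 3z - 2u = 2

x = -1, y = 1/2, z = -3, u = -5/2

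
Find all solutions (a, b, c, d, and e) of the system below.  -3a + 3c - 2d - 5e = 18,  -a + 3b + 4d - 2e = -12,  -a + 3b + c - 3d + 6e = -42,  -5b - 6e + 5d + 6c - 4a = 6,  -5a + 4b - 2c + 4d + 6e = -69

a = 3, b = -3, c = -3, d = -3, e = -6

Row-reduce the augmented matrix:
R1 ← R1 / (-3).
R2 ← R2 + 1·R1.
R3 ← R3 + 1·R1.
R4 ← R4 + 4·R1.
R5 ← R5 + 5·R1.
R2 ← R2 / (3).
R3 ← R3 − 3·R2.
R4 ← R4 + 5·R2.
R5 ← R5 − 4·R2.
R1 ← R1 + 1·R3.
R2 ← R2 + 1/3·R3.
R4 ← R4 − 1/3·R3.
R5 ← R5 + 17/3·R3.
R4 ← R4 / (160/9).
R1 ← R1 + 19/3·R4.
R2 ← R2 + 7/9·R4.
R3 ← R3 + 7·R4.
R5 ← R5 + 347/9·R4.
R5 ← R5 / (8731/160).
R1 ← R1 − 1401/160·R5.
R2 ← R2 − 391/160·R5.
R3 ← R3 − 1119/160·R5.
R4 ← R4 + 23/160·R5.
Reading off the reduced rows gives a = 3, b = -3, c = -3, d = -3, e = -6.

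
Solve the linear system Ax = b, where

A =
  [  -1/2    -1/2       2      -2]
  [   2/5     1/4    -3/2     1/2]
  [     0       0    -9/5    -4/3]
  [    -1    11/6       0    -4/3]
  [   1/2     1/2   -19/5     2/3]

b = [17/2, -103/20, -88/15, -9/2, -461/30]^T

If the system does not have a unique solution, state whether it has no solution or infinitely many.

Row-reduce:
R1 ← R1 / (-1/2).
R2 ← R2 − 2/5·R1.
R4 ← R4 + 1·R1.
R5 ← R5 − 1/2·R1.
R2 ← R2 / (-3/20).
R1 ← R1 − 1·R2.
R4 ← R4 − 17/6·R2.
R3 ← R3 / (-9/5).
R1 ← R1 + 10/3·R3.
R2 ← R2 + 2/3·R3.
R4 ← R4 + 19/9·R3.
R5 ← R5 + 9/5·R3.
R4 ← R4 / (-4021/243).
R1 ← R1 + 70/81·R4.
R2 ← R2 − 634/81·R4.
R3 ← R3 − 20/27·R4.
Row 5 reduces to 0 = -1, a contradiction. The system is inconsistent.

no solution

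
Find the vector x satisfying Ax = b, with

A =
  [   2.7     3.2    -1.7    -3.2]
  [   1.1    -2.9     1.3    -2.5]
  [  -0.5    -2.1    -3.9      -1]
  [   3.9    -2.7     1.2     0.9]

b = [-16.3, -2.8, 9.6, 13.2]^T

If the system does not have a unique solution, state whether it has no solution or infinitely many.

x_1 = 1, x_2 = -3, x_3 = -2, x_4 = 4

Row-reduce the augmented matrix:
R1 ← R1 / (27/10).
R2 ← R2 − 11/10·R1.
R3 ← R3 + 1/2·R1.
R4 ← R4 − 39/10·R1.
R2 ← R2 / (-227/54).
R1 ← R1 − 32/27·R2.
R3 ← R3 + 407/270·R2.
R4 ← R4 + 659/90·R2.
R3 ← R3 / (-27974/5675).
R1 ← R1 + 77/1135·R3.
R2 ← R2 + 538/1135·R3.
R4 ← R4 − 2097/11350·R3.
R4 ← R4 / (4230999/559480).
R1 ← R1 + 84283/55948·R4.
R2 ← R2 − 11091/27974·R4.
R3 ← R3 − 13207/55948·R4.
Reading off the reduced rows gives x_1 = 1, x_2 = -3, x_3 = -2, x_4 = 4.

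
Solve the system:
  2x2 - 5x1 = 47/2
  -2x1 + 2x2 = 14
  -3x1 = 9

Row-reduce:
R1 ← R1 / (-5).
R2 ← R2 + 2·R1.
R3 ← R3 + 3·R1.
R2 ← R2 / (6/5).
R1 ← R1 + 2/5·R2.
R3 ← R3 + 6/5·R2.
Row 3 reduces to 0 = -1/2, a contradiction. The system is inconsistent.

no solution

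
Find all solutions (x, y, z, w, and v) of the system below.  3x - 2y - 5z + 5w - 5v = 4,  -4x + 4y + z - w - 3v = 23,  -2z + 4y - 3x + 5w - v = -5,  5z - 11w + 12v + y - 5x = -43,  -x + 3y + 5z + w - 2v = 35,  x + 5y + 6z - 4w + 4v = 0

x = -1, y = -1, z = 5, w = 0, v = -6

Row-reduce the augmented matrix:
R1 ← R1 / (3).
R2 ← R2 + 4·R1.
R3 ← R3 + 3·R1.
R4 ← R4 + 5·R1.
R5 ← R5 + 1·R1.
R6 ← R6 − 1·R1.
R2 ← R2 / (4/3).
R1 ← R1 + 2/3·R2.
R3 ← R3 − 2·R2.
R4 ← R4 + 7/3·R2.
R5 ← R5 − 7/3·R2.
R6 ← R6 − 17/3·R2.
R3 ← R3 / (3/2).
R1 ← R1 + 9/2·R3.
R2 ← R2 + 17/4·R3.
R4 ← R4 + 53/4·R3.
R5 ← R5 − 53/4·R3.
R6 ← R6 − 127/4·R3.
R4 ← R4 / (41/2).
R1 ← R1 − 9·R4.
R2 ← R2 − 17/2·R4.
R3 ← R3 − 1·R4.
R5 ← R5 + 41/2·R4.
R6 ← R6 + 123/2·R4.
Swap R5 and R6.
R5 ← R5 / (157/3).
R1 ← R1 + 334/41·R5.
R2 ← R2 + 361/41·R5.
R3 ← R3 − 326/123·R5.
R4 ← R4 − 371/123·R5.
R6 reduces to 0 = 0, so the extra equation is consistent.
Reading off the reduced rows gives x = -1, y = -1, z = 5, w = 0, v = -6.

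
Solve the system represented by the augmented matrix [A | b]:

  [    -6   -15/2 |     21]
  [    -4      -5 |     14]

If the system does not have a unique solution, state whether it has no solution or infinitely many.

infinitely many solutions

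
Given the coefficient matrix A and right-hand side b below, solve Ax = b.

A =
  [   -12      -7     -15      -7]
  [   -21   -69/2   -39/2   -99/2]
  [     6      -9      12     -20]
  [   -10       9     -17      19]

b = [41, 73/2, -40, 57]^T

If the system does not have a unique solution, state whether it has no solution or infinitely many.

Row-reduce:
R1 ← R1 / (-12).
R2 ← R2 + 21·R1.
R3 ← R3 − 6·R1.
R4 ← R4 + 10·R1.
R2 ← R2 / (-89/4).
R1 ← R1 − 7/12·R2.
R3 ← R3 + 25/2·R2.
R4 ← R4 − 89/6·R2.
R3 ← R3 / (63/89).
R1 ← R1 − 127/89·R3.
R2 ← R2 + 27/89·R3.
Row 4 reduces to 0 = -2/3, a contradiction. The system is inconsistent.

no solution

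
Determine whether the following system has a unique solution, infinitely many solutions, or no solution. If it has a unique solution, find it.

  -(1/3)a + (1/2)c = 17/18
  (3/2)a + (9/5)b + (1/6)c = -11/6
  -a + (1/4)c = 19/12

Row-reduce the augmented matrix:
R1 ← R1 / (-1/3).
R2 ← R2 − 3/2·R1.
R3 ← R3 + 1·R1.
R2 ← R2 / (9/5).
R3 ← R3 / (-5/4).
R1 ← R1 + 3/2·R3.
R2 ← R2 − 145/108·R3.
Reading off the reduced rows gives a = -4/3, b = 0, c = 1.

a = -4/3, b = 0, c = 1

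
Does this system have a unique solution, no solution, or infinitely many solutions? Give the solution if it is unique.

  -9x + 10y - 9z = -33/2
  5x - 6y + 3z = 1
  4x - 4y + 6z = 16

Row-reduce:
R1 ← R1 / (-9).
R2 ← R2 − 5·R1.
R3 ← R3 − 4·R1.
R2 ← R2 / (-4/9).
R1 ← R1 + 10/9·R2.
R3 ← R3 − 4/9·R2.
Row 3 reduces to 0 = 1/2, a contradiction. The system is inconsistent.

no solution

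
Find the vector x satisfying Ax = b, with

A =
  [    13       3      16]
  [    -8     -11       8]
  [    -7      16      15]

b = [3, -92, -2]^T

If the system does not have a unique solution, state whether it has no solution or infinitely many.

x_1 = 3, x_2 = 4, x_3 = -3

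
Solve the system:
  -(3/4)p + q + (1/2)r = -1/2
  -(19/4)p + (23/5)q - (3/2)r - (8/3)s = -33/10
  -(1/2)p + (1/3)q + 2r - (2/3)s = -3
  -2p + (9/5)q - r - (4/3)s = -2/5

Row-reduce:
R1 ← R1 / (-3/4).
R2 ← R2 + 19/4·R1.
R3 ← R3 + 1/2·R1.
R4 ← R4 + 2·R1.
R2 ← R2 / (-26/15).
R1 ← R1 + 4/3·R2.
R3 ← R3 + 1/3·R2.
R4 ← R4 + 13/15·R2.
R3 ← R3 / (100/39).
R1 ← R1 − 38/13·R3.
R2 ← R2 − 35/13·R3.
Row 4 reduces to 0 = 1, a contradiction. The system is inconsistent.

no solution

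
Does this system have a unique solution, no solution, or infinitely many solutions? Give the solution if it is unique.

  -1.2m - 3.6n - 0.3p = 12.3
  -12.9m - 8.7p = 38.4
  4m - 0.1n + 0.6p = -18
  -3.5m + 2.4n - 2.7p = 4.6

m = -5, n = -2, p = 3

Row-reduce the augmented matrix:
R1 ← R1 / (-6/5).
R2 ← R2 + 129/10·R1.
R3 ← R3 − 4·R1.
R4 ← R4 + 7/2·R1.
R2 ← R2 / (387/10).
R1 ← R1 − 3·R2.
R3 ← R3 + 121/10·R2.
R4 ← R4 − 129/10·R2.
R3 ← R3 / (-10897/5160).
R1 ← R1 − 29/43·R3.
R2 ← R2 + 73/516·R3.
R4 reduces to 0 = 0, so the extra equation is consistent.
Reading off the reduced rows gives m = -5, n = -2, p = 3.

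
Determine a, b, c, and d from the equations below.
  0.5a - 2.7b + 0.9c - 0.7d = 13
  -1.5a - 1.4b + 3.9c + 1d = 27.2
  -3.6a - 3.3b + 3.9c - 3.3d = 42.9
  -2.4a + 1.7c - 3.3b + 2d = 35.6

Row-reduce the augmented matrix:
R1 ← R1 / (1/2).
R2 ← R2 + 3/2·R1.
R3 ← R3 + 18/5·R1.
R4 ← R4 + 12/5·R1.
R2 ← R2 / (-19/2).
R1 ← R1 + 27/5·R2.
R3 ← R3 + 1137/50·R2.
R4 ← R4 + 813/50·R2.
R3 ← R3 / (-25737/4750).
R1 ← R1 + 927/475·R3.
R2 ← R2 + 66/95·R3.
R4 ← R4 + 25063/4750·R3.
R4 ← R4 / (521623/85790).
R1 ← R1 − 10988/8579·R4.
R2 ← R2 − 7271/8579·R4.
R3 ← R3 − 9036/8579·R4.
Reading off the reduced rows gives a = -5, b = -5, c = 3, d = 1.

a = -5, b = -5, c = 3, d = 1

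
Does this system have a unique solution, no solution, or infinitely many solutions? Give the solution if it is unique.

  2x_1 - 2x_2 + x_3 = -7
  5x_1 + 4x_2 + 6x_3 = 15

infinitely many solutions

Row-reduce:
R1 ← R1 / (2).
R2 ← R2 − 5·R1.
R2 ← R2 / (9).
R1 ← R1 + 1·R2.
Rank is 2 with 3 unknowns, leaving x_3 free.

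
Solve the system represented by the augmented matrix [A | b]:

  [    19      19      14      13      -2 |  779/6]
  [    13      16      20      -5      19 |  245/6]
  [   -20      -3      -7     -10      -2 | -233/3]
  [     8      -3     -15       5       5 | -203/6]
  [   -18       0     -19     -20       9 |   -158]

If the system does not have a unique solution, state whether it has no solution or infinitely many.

x_1 = 5/3, x_2 = 1, x_3 = 3, x_4 = 5/2, x_5 = -7/3

Row-reduce the augmented matrix:
R1 ← R1 / (19).
R2 ← R2 − 13·R1.
R3 ← R3 + 20·R1.
R4 ← R4 − 8·R1.
R5 ← R5 + 18·R1.
R2 ← R2 / (3).
R1 ← R1 − 1·R2.
R3 ← R3 − 17·R2.
R4 ← R4 + 11·R2.
R5 ← R5 − 18·R2.
R3 ← R3 / (-975/19).
R1 ← R1 + 52/19·R3.
R2 ← R2 − 66/19·R3.
R4 ← R4 − 329/19·R3.
R5 ← R5 + 1297/19·R3.
R4 ← R4 / (-7673/325).
R1 ← R1 − 23/25·R4.
R2 ← R2 − 308/325·R4.
R3 ← R3 + 522/325·R4.
R5 ← R5 + 11036/325·R4.
R5 ← R5 / (-106770/7673).
R1 ← R1 − 8028/7673·R5.
R2 ← R2 − 2393/7673·R5.
R3 ← R3 + 3109/7673·R5.
R4 ← R4 + 13063/7673·R5.
Reading off the reduced rows gives x_1 = 5/3, x_2 = 1, x_3 = 3, x_4 = 5/2, x_5 = -7/3.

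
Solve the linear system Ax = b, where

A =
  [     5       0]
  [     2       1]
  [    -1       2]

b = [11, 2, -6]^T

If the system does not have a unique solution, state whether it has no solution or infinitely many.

Row-reduce:
R1 ← R1 / (5).
R2 ← R2 − 2·R1.
R3 ← R3 + 1·R1.
R3 ← R3 − 2·R2.
Row 3 reduces to 0 = 1, a contradiction. The system is inconsistent.

no solution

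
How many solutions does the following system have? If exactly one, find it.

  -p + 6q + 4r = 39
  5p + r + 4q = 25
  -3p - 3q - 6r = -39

Row-reduce the augmented matrix:
R1 ← R1 / (-1).
R2 ← R2 − 5·R1.
R3 ← R3 + 3·R1.
R2 ← R2 / (34).
R1 ← R1 + 6·R2.
R3 ← R3 + 21·R2.
R3 ← R3 / (-171/34).
R1 ← R1 + 5/17·R3.
R2 ← R2 − 21/34·R3.
Reading off the reduced rows gives p = 1, q = 4, r = 4.

p = 1, q = 4, r = 4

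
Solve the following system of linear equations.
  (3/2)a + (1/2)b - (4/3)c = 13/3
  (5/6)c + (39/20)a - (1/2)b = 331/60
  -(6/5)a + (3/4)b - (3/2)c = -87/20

Row-reduce:
R1 ← R1 / (3/2).
R2 ← R2 − 39/20·R1.
R3 ← R3 + 6/5·R1.
R2 ← R2 / (-23/20).
R1 ← R1 − 1/3·R2.
R3 ← R3 − 23/20·R2.
Row 3 reduces to 0 = -1, a contradiction. The system is inconsistent.

no solution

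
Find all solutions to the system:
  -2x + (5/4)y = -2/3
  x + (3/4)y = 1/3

x = 1/3, y = 0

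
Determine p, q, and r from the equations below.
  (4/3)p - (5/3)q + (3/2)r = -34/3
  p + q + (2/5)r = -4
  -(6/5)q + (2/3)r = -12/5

Row-reduce the augmented matrix:
R1 ← R1 / (4/3).
R2 ← R2 − 1·R1.
R2 ← R2 / (9/4).
R1 ← R1 + 5/4·R2.
R3 ← R3 + 6/5·R2.
R3 ← R3 / (7/25).
R1 ← R1 − 13/18·R3.
R2 ← R2 + 29/90·R3.
Reading off the reduced rows gives p = -6, q = 2, r = 0.

p = -6, q = 2, r = 0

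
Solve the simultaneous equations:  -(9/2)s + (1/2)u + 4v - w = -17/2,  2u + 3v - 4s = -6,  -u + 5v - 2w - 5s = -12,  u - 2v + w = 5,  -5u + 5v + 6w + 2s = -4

no solution

Row-reduce:
R1 ← R1 / (1/2).
R2 ← R2 − 2·R1.
R3 ← R3 + 1·R1.
R4 ← R4 − 1·R1.
R5 ← R5 + 5·R1.
R2 ← R2 / (-13).
R1 ← R1 − 8·R2.
R3 ← R3 − 13·R2.
R4 ← R4 + 10·R2.
R5 ← R5 − 45·R2.
Swap R3 and R4.
R3 ← R3 / (-1/13).
R1 ← R1 − 6/13·R3.
R2 ← R2 + 4/13·R3.
R5 ← R5 − 128/13·R3.
Swap R4 and R5.
R4 ← R4 / (-221).
R1 ← R1 + 11·R4.
R2 ← R2 − 6·R4.
R3 ← R3 − 23·R4.
Row 5 reduces to 0 = -1, a contradiction. The system is inconsistent.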